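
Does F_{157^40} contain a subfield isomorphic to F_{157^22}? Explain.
No: F_{157^22} is not a subfield of F_{157^40}

F_{p^m} embeds in F_{p^n} iff m | n. Here 22 ∤ 40 (since 40 = 1·22 + 18 with remainder 18 ≠ 0), so F_{157^22} is not a subfield of F_{157^40}. Equivalently: if it were, the tower law would give 22 = [F_{157^22}:F_157] dividing [F_{157^40}:F_157] = 40, contradiction.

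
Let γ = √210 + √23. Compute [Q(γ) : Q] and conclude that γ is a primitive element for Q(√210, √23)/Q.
[Q(γ) : Q] = 4 (equivalently, Q(γ) = Q(√210, √23))

Obviously Q(γ) ⊆ Q(√210, √23), and [Q(√210, √23):Q] = 4 (since 210, 23 are distinct squarefree integers > 1 with 4830 not a perfect square). To show equality we compute the minimal polynomial of γ. From γ = √210 + √23: γ^2 = 210 + 2√(4830) + 23 = 233 + 2√(4830), so γ^2 - 233 = 2√(4830); squaring, (γ^2 - 233)^2 = 4·4830, i.e. γ^4 - 466γ^2 + 54289 - 19320 = 0, i.e. γ^4 - 466γ^2 + 34969 = 0. So γ is a root of x^4 - 466x^2 + 34969. This polynomial is irreducible over Q: it has no rational root (each ±√210 ± √23 is irrational), and any factorization into two quadratics over Q would force √(4830) ∈ Q (pairing opposite roots) or √210, √23 ∈ Q (other pairings), all impossible. Hence [Q(γ):Q] = 4 = [Q(√210, √23):Q], so Q(γ) = Q(√210, √23).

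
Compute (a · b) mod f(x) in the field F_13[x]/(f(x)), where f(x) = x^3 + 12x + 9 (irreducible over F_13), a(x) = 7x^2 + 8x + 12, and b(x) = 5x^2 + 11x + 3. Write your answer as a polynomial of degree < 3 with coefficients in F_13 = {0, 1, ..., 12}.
a · b ≡ 9x^2 + 10x + 10 (mod f(x))

Multiply in F_13[x]: a(x)·b(x) = (7x^2 + 8x + 12)·(5x^2 + 11x + 3) = 9x^4 + 10. This has degree ≥ 3, so divide by f(x) over F_13: 9x^4 + 10 = (9x)·(x^3 + 12x + 9) + (9x^2 + 10x + 10). Hence a·b ≡ 9x^2 + 10x + 10 (mod f). (F_13[x]/(f) is a field with 13^3 = 2197 elements since f is irreducible of degree 3.)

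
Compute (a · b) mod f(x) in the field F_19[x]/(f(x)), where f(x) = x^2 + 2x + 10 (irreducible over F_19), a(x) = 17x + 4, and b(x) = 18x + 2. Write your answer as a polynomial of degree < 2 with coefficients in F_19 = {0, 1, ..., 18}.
a · b ≡ 7x + 7 (mod f(x))

Multiply in F_19[x]: a(x)·b(x) = (17x + 4)·(18x + 2) = 2x^2 + 11x + 8. This has degree ≥ 2, so divide by f(x) over F_19: 2x^2 + 11x + 8 = (2)·(x^2 + 2x + 10) + (7x + 7). Hence a·b ≡ 7x + 7 (mod f). (F_19[x]/(f) is a field with 19^2 = 361 elements since f is irreducible of degree 2.)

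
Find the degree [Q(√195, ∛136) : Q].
[Q(√195, ∛136) : Q] = 6

Let L = Q(√195, ∛136). Since Q(√195) ⊂ L and [Q(√195):Q] = 2, the tower law gives 2 | [L:Q]. Likewise Q(∛136) ⊂ L with [Q(∛136):Q] = 3 (because 136 is not a perfect cube), so 3 | [L:Q]. As gcd(2,3) = 1, [L:Q] is divisible by 6. Conversely L is generated over Q by √195 and ∛136, so [L:Q] ≤ 2·3 = 6. Therefore [Q(√195, ∛136) : Q] = 6.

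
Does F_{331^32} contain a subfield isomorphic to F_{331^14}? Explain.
No: F_{331^14} is not a subfield of F_{331^32}

F_{p^m} embeds in F_{p^n} iff m | n. Here 14 ∤ 32 (since 32 = 2·14 + 4 with remainder 4 ≠ 0), so F_{331^14} is not a subfield of F_{331^32}. Equivalently: if it were, the tower law would give 14 = [F_{331^14}:F_331] dividing [F_{331^32}:F_331] = 32, contradiction.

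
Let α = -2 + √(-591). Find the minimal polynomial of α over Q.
m_α(x) = x^2 + 4x + 595

From α + 2 = √(-591), squaring gives (α + 2)^2 = -591, i.e. α^2 + 4α + 4 = -591, so α^2 + 4α + 595 = 0. The discriminant of x^2 + 4x + 595 is (4)^2 - 4·(595) = 16 - 2380 = -2364, and 4·(-591) is not a perfect square in Q since -591 is squarefree and ≠ 1. Hence x^2 + 4x + 595 is irreducible over Q and is the minimal polynomial of α.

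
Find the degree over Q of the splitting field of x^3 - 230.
[K : Q] = 6

The roots of x^3 - 230 are ∛230, ω∛230, ω^2∛230 where ω = e^(2πi/3) is a primitive cube root of unity, so K = Q(∛230, ω). Now [Q(∛230):Q] = 3 (since 230 is not a perfect cube, x^3 - 230 is irreducible) and [Q(ω):Q] = 2. Both 2 and 3 divide [K:Q], and [K:Q] ≤ 3·2 = 6, so [K:Q] = 6. (Equivalently: Q(∛230) ⊂ R but ω ∉ R, so [K : Q(∛230)] = 2.)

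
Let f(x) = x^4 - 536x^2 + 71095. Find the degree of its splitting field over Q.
[K : Q] = 4

Solving the quadratic in x^2: x^2 = (536 ± √(536^2 - 4·71095))/2 = (536 ± √2916)/2 = (536 ± 54)/2, giving x^2 = 295 or x^2 = 241. So f(x) = (x^2 - 295)(x^2 - 241) and the roots of f are ±√295, ±√241. Hence the splitting field is K = Q(√295, √241). Since 295 and 241 are distinct squarefree integers > 1, their product 71095 is not a perfect square, so √241 ∉ Q(√295). By the tower law [K:Q] = [Q(√295,√241):Q(√295)] · [Q(√295):Q] = 2 · 2 = 4.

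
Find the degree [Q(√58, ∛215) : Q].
[Q(√58, ∛215) : Q] = 6

Let L = Q(√58, ∛215). Since Q(√58) ⊂ L and [Q(√58):Q] = 2, the tower law gives 2 | [L:Q]. Likewise Q(∛215) ⊂ L with [Q(∛215):Q] = 3 (because 215 is not a perfect cube), so 3 | [L:Q]. As gcd(2,3) = 1, [L:Q] is divisible by 6. Conversely L is generated over Q by √58 and ∛215, so [L:Q] ≤ 2·3 = 6. Therefore [Q(√58, ∛215) : Q] = 6.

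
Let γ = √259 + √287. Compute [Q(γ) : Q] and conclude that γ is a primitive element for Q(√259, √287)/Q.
[Q(γ) : Q] = 4 (equivalently, Q(γ) = Q(√259, √287))

Obviously Q(γ) ⊆ Q(√259, √287), and [Q(√259, √287):Q] = 4 (since 259, 287 are distinct squarefree integers > 1 with 74333 not a perfect square). To show equality we compute the minimal polynomial of γ. From γ = √259 + √287: γ^2 = 259 + 2√(74333) + 287 = 546 + 2√(74333), so γ^2 - 546 = 2√(74333); squaring, (γ^2 - 546)^2 = 4·74333, i.e. γ^4 - 1092γ^2 + 298116 - 297332 = 0, i.e. γ^4 - 1092γ^2 + 784 = 0. So γ is a root of x^4 - 1092x^2 + 784. This polynomial is irreducible over Q: it has no rational root (each ±√259 ± √287 is irrational), and any factorization into two quadratics over Q would force √(74333) ∈ Q (pairing opposite roots) or √259, √287 ∈ Q (other pairings), all impossible. Hence [Q(γ):Q] = 4 = [Q(√259, √287):Q], so Q(γ) = Q(√259, √287).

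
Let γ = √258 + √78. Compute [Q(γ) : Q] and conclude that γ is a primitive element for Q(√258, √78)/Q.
[Q(γ) : Q] = 4 (equivalently, Q(γ) = Q(√258, √78))

Obviously Q(γ) ⊆ Q(√258, √78), and [Q(√258, √78):Q] = 4 (since 258, 78 are distinct squarefree integers > 1 with 20124 not a perfect square). To show equality we compute the minimal polynomial of γ. From γ = √258 + √78: γ^2 = 258 + 2√(20124) + 78 = 336 + 2√(20124), so γ^2 - 336 = 2√(20124); squaring, (γ^2 - 336)^2 = 4·20124, i.e. γ^4 - 672γ^2 + 112896 - 80496 = 0, i.e. γ^4 - 672γ^2 + 32400 = 0. So γ is a root of x^4 - 672x^2 + 32400. This polynomial is irreducible over Q: it has no rational root (each ±√258 ± √78 is irrational), and any factorization into two quadratics over Q would force √(20124) ∈ Q (pairing opposite roots) or √258, √78 ∈ Q (other pairings), all impossible. Hence [Q(γ):Q] = 4 = [Q(√258, √78):Q], so Q(γ) = Q(√258, √78).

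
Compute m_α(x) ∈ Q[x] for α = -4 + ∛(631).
m_α(x) = x^3 + 12x^2 + 48x - 567

Set β = α + 4 = ∛(631), so β^3 = 631. Then (α + 4)^3 - 631 = 0, i.e. α is a root of g(x) = (x + 4)^3 - 631 = x^3 + 12x^2 + 48x - 567. Since g(x) = h(x + 4) where h(x) = x^3 - 631, and h is irreducible over Q (because 631 is not a perfect cube, so h has no rational root, and a monic cubic with no rational root is irreducible), g is also irreducible (irreducibility is preserved under the substitution x → x + 4). Hence m_α(x) = x^3 + 12x^2 + 48x - 567.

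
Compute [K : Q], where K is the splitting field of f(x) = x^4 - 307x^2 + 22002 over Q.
[K : Q] = 4

Solving the quadratic in x^2: x^2 = (307 ± √(307^2 - 4·22002))/2 = (307 ± √6241)/2 = (307 ± 79)/2, giving x^2 = 193 or x^2 = 114. So f(x) = (x^2 - 193)(x^2 - 114) and the roots of f are ±√193, ±√114. Hence the splitting field is K = Q(√193, √114). Since 193 and 114 are distinct squarefree integers > 1, their product 22002 is not a perfect square, so √114 ∉ Q(√193). By the tower law [K:Q] = [Q(√193,√114):Q(√193)] · [Q(√193):Q] = 2 · 2 = 4.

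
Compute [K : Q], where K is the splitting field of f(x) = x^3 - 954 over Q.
[K : Q] = 6

The roots of x^3 - 954 are ∛954, ω∛954, ω^2∛954 where ω = e^(2πi/3) is a primitive cube root of unity, so K = Q(∛954, ω). Now [Q(∛954):Q] = 3 (since 954 is not a perfect cube, x^3 - 954 is irreducible) and [Q(ω):Q] = 2. Both 2 and 3 divide [K:Q], and [K:Q] ≤ 3·2 = 6, so [K:Q] = 6. (Equivalently: Q(∛954) ⊂ R but ω ∉ R, so [K : Q(∛954)] = 2.)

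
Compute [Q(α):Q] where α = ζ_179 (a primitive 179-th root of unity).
[Q(α):Q] = 178

The minimal polynomial of ζ_179 over Q is the 179-th cyclotomic polynomial Φ_179(x), which is irreducible over Q and has degree φ(179) = 178. Hence [Q(α):Q] = φ(179) = 178.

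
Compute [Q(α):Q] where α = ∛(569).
[Q(α):Q] = 3

The minimal polynomial of α is x^3 - 569, irreducible over Q since 569 is not a perfect cube (so x^3 - 569 has no rational root). Hence [Q(α):Q] = deg(m_α) = 3.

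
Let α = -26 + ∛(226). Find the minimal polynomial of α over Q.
m_α(x) = x^3 + 78x^2 + 2028x + 17350

Set β = α + 26 = ∛(226), so β^3 = 226. Then (α + 26)^3 - 226 = 0, i.e. α is a root of g(x) = (x + 26)^3 - 226 = x^3 + 78x^2 + 2028x + 17350. Since g(x) = h(x + 26) where h(x) = x^3 - 226, and h is irreducible over Q (because 226 is not a perfect cube, so h has no rational root, and a monic cubic with no rational root is irreducible), g is also irreducible (irreducibility is preserved under the substitution x → x + 26). Hence m_α(x) = x^3 + 78x^2 + 2028x + 17350.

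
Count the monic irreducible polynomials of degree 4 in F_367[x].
There are 4535248008 monic irreducible polynomials of degree 4 over F_367

Each element of F_{367^4} that lies in no proper subfield is a root of exactly one monic irreducible of degree 4 over F_367, and each such polynomial has 4 distinct roots in F_{367^4}. By Möbius inversion the count is N_367(4) = (1/4) Σ_{d|4} μ(4/d) · 367^d = (1/4)(μ(4)·367^1 + μ(2)·367^2 + μ(1)·367^4) = 18140992032/4 = 4535248008.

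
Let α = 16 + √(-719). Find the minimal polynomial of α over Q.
m_α(x) = x^2 - 32x + 975

From α - 16 = √(-719), squaring gives (α - 16)^2 = -719, i.e. α^2 - 32α + 256 = -719, so α^2 - 32α + 975 = 0. The discriminant of x^2 - 32x + 975 is (-32)^2 - 4·(975) = 1024 - 3900 = -2876, and 4·(-719) is not a perfect square in Q since -719 is squarefree and ≠ 1. Hence x^2 - 32x + 975 is irreducible over Q and is the minimal polynomial of α.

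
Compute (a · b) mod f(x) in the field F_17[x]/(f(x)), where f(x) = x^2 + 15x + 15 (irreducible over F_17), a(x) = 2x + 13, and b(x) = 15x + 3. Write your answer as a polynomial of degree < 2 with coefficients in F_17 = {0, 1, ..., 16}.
a · b ≡ 6x + 14 (mod f(x))

Multiply in F_17[x]: a(x)·b(x) = (2x + 13)·(15x + 3) = 13x^2 + 14x + 5. This has degree ≥ 2, so divide by f(x) over F_17: 13x^2 + 14x + 5 = (13)·(x^2 + 15x + 15) + (6x + 14). Hence a·b ≡ 6x + 14 (mod f). (F_17[x]/(f) is a field with 17^2 = 289 elements since f is irreducible of degree 2.)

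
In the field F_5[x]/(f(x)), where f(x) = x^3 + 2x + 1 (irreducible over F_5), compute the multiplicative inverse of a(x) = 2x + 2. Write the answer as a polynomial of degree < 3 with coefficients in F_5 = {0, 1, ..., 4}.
a(x)^(-1) ≡ 4x^2 + x + 2 (mod f(x))

Since f is irreducible over F_5, F_5[x]/(f) is a field and a(x) ≠ 0 has an inverse. Apply the extended Euclidean algorithm to f(x) and a(x) in F_5[x]: f(x) = (3x^2 + 2x + 4)·a(x) + (3). The last nonzero remainder is the constant 3 = gcd(f, a) in F_5. Back-substituting through the division chain expresses 3 = s(x)·a(x) + t(x)·f(x) with s(x) ≡ 2x^2 + 3x + 1 (mod f), so (2x^2 + 3x + 1)·a(x) ≡ 3 (mod f). Multiplying by 3^(-1) ≡ 2 in F_5 gives a(x)^(-1) ≡ 2·(2x^2 + 3x + 1) ≡ 4x^2 + x + 2 (mod f). Check: (2x + 2)·(4x^2 + x + 2) = 3x^3 + x + 4 ≡ 1 (mod x^3 + 2x + 1).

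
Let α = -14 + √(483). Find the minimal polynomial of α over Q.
m_α(x) = x^2 + 28x - 287

From α + 14 = √(483), squaring gives (α + 14)^2 = 483, i.e. α^2 + 28α + 196 = 483, so α^2 + 28α - 287 = 0. The discriminant of x^2 + 28x - 287 is (28)^2 - 4·(-287) = 784 + 1148 = 1932, and 4·(483) is not a perfect square in Q since 483 is squarefree and ≠ 1. Hence x^2 + 28x - 287 is irreducible over Q and is the minimal polynomial of α.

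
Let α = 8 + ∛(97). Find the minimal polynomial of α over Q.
m_α(x) = x^3 - 24x^2 + 192x - 609

Set β = α - 8 = ∛(97), so β^3 = 97. Then (α - 8)^3 - 97 = 0, i.e. α is a root of g(x) = (x - 8)^3 - 97 = x^3 - 24x^2 + 192x - 609. Since g(x) = h(x - 8) where h(x) = x^3 - 97, and h is irreducible over Q (because 97 is not a perfect cube, so h has no rational root, and a monic cubic with no rational root is irreducible), g is also irreducible (irreducibility is preserved under the substitution x → x - 8). Hence m_α(x) = x^3 - 24x^2 + 192x - 609.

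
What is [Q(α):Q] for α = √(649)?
[Q(α):Q] = 2

[Q(α):Q] equals the degree of the minimal polynomial of α. Here α^2 = 649 and x^2 - 649 is irreducible (d = 649 is squarefree, ≠ 1, hence not a square), so deg(m_α) = 2. Thus [Q(α):Q] = 2.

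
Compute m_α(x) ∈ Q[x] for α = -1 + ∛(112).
m_α(x) = x^3 + 3x^2 + 3x - 111

Set β = α + 1 = ∛(112), so β^3 = 112. Then (α + 1)^3 - 112 = 0, i.e. α is a root of g(x) = (x + 1)^3 - 112 = x^3 + 3x^2 + 3x - 111. Since g(x) = h(x + 1) where h(x) = x^3 - 112, and h is irreducible over Q (because 112 is not a perfect cube, so h has no rational root, and a monic cubic with no rational root is irreducible), g is also irreducible (irreducibility is preserved under the substitution x → x + 1). Hence m_α(x) = x^3 + 3x^2 + 3x - 111.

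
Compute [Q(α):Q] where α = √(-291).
[Q(α):Q] = 2

[Q(α):Q] equals the degree of the minimal polynomial of α. Here α^2 = -291 and x^2 + 291 is irreducible (d = -291 is squarefree, ≠ 1, hence not a square), so deg(m_α) = 2. Thus [Q(α):Q] = 2.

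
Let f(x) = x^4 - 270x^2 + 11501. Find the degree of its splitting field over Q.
[K : Q] = 4

Solving the quadratic in x^2: x^2 = (270 ± √(270^2 - 4·11501))/2 = (270 ± √26896)/2 = (270 ± 164)/2, giving x^2 = 53 or x^2 = 217. So f(x) = (x^2 - 53)(x^2 - 217) and the roots of f are ±√53, ±√217. Hence the splitting field is K = Q(√53, √217). Since 53 and 217 are distinct squarefree integers > 1, their product 11501 is not a perfect square, so √217 ∉ Q(√53). By the tower law [K:Q] = [Q(√53,√217):Q(√53)] · [Q(√53):Q] = 2 · 2 = 4.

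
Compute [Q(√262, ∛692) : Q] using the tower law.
[Q(√262, ∛692) : Q] = 6

Let L = Q(√262, ∛692). Since Q(√262) ⊂ L and [Q(√262):Q] = 2, the tower law gives 2 | [L:Q]. Likewise Q(∛692) ⊂ L with [Q(∛692):Q] = 3 (because 692 is not a perfect cube), so 3 | [L:Q]. As gcd(2,3) = 1, [L:Q] is divisible by 6. Conversely L is generated over Q by √262 and ∛692, so [L:Q] ≤ 2·3 = 6. Therefore [Q(√262, ∛692) : Q] = 6.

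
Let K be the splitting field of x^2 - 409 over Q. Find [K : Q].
[K : Q] = 2

f(x) = x^2 - 409 factors as (x - √409)(x + √409). The splitting field is K = Q(√409). Since 409 is squarefree and > 1, it is not a perfect square, so x^2 - 409 is irreducible over Q and [Q(√409) : Q] = 2. Hence [K : Q] = 2.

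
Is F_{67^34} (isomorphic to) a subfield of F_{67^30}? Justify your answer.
No: F_{67^34} is not a subfield of F_{67^30}

F_{p^m} embeds in F_{p^n} iff m | n. Here 34 ∤ 30 (since 30 = 0·34 + 30 with remainder 30 ≠ 0), so F_{67^34} is not a subfield of F_{67^30}. Equivalently: if it were, the tower law would give 34 = [F_{67^34}:F_67] dividing [F_{67^30}:F_67] = 30, contradiction.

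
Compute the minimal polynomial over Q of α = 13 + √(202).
m_α(x) = x^2 - 26x - 33

From α - 13 = √(202), squaring gives (α - 13)^2 = 202, i.e. α^2 - 26α + 169 = 202, so α^2 - 26α - 33 = 0. The discriminant of x^2 - 26x - 33 is (-26)^2 - 4·(-33) = 676 + 132 = 808, and 4·(202) is not a perfect square in Q since 202 is squarefree and ≠ 1. Hence x^2 - 26x - 33 is irreducible over Q and is the minimal polynomial of α.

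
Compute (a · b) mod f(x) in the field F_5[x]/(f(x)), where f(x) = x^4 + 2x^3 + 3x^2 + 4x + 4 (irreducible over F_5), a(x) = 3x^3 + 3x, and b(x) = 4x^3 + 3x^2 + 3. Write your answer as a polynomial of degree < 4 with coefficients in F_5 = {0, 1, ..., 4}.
a · b ≡ 3x^3 + 4x^2 + 1 (mod f(x))

Multiply in F_5[x]: a(x)·b(x) = (3x^3 + 3x)·(4x^3 + 3x^2 + 3) = 2x^6 + 4x^5 + 2x^4 + 3x^3 + 4x. This has degree ≥ 4, so divide by f(x) over F_5: 2x^6 + 4x^5 + 2x^4 + 3x^3 + 4x = (2x^2 + 1)·(x^4 + 2x^3 + 3x^2 + 4x + 4) + (3x^3 + 4x^2 + 1). Hence a·b ≡ 3x^3 + 4x^2 + 1 (mod f). (F_5[x]/(f) is a field with 5^4 = 625 elements since f is irreducible of degree 4.)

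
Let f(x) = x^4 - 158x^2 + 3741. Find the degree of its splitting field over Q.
[K : Q] = 4

Solving the quadratic in x^2: x^2 = (158 ± √(158^2 - 4·3741))/2 = (158 ± √10000)/2 = (158 ± 100)/2, giving x^2 = 29 or x^2 = 129. So f(x) = (x^2 - 29)(x^2 - 129) and the roots of f are ±√29, ±√129. Hence the splitting field is K = Q(√29, √129). Since 29 and 129 are distinct squarefree integers > 1, their product 3741 is not a perfect square, so √129 ∉ Q(√29). By the tower law [K:Q] = [Q(√29,√129):Q(√29)] · [Q(√29):Q] = 2 · 2 = 4.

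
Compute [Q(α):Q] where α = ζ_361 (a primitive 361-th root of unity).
[Q(α):Q] = 342

The minimal polynomial of ζ_361 over Q is the 361-th cyclotomic polynomial Φ_361(x), which is irreducible over Q and has degree φ(361) = 342. Hence [Q(α):Q] = φ(361) = 342.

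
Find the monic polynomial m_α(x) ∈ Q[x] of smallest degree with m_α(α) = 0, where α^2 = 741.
m_α(x) = x^2 - 741

α satisfies α^2 - 741 = 0, so x^2 - 741 annihilates α. Since d = 741 is squarefree and ≠ 1, it is not a perfect square in Q, so x^2 - 741 has no rational root and is therefore irreducible over Q (a degree-2 polynomial over a field is irreducible iff it has no root). Hence m_α(x) = x^2 - 741.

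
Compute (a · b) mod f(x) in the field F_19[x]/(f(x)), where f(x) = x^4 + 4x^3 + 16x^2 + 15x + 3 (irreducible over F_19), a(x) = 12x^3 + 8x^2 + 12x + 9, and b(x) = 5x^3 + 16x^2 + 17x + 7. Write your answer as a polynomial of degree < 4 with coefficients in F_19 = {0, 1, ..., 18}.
a · b ≡ 5x^3 + 9x^2 + 17x + 18 (mod f(x))

Multiply in F_19[x]: a(x)·b(x) = (12x^3 + 8x^2 + 12x + 9)·(5x^3 + 16x^2 + 17x + 7) = 3x^6 + 4x^5 + 12x^4 + x^3 + 5x^2 + 9x + 6. This has degree ≥ 4, so divide by f(x) over F_19: 3x^6 + 4x^5 + 12x^4 + x^3 + 5x^2 + 9x + 6 = (3x^2 + 11x + 15)·(x^4 + 4x^3 + 16x^2 + 15x + 3) + (5x^3 + 9x^2 + 17x + 18). Hence a·b ≡ 5x^3 + 9x^2 + 17x + 18 (mod f). (F_19[x]/(f) is a field with 19^4 = 130321 elements since f is irreducible of degree 4.)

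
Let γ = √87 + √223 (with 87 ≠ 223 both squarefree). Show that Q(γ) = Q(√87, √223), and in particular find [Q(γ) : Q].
[Q(γ) : Q] = 4 (equivalently, Q(γ) = Q(√87, √223))

Obviously Q(γ) ⊆ Q(√87, √223), and [Q(√87, √223):Q] = 4 (since 87, 223 are distinct squarefree integers > 1 with 19401 not a perfect square). To show equality we compute the minimal polynomial of γ. From γ = √87 + √223: γ^2 = 87 + 2√(19401) + 223 = 310 + 2√(19401), so γ^2 - 310 = 2√(19401); squaring, (γ^2 - 310)^2 = 4·19401, i.e. γ^4 - 620γ^2 + 96100 - 77604 = 0, i.e. γ^4 - 620γ^2 + 18496 = 0. So γ is a root of x^4 - 620x^2 + 18496. This polynomial is irreducible over Q: it has no rational root (each ±√87 ± √223 is irrational), and any factorization into two quadratics over Q would force √(19401) ∈ Q (pairing opposite roots) or √87, √223 ∈ Q (other pairings), all impossible. Hence [Q(γ):Q] = 4 = [Q(√87, √223):Q], so Q(γ) = Q(√87, √223).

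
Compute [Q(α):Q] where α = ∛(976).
[Q(α):Q] = 3

The minimal polynomial of α is x^3 - 976, irreducible over Q since 976 is not a perfect cube (so x^3 - 976 has no rational root). Hence [Q(α):Q] = deg(m_α) = 3.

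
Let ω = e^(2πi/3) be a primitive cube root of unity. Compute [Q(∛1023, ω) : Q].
[Q(∛1023, ω) : Q] = 6

[Q(∛1023):Q] = 3 (min poly x^3 - 1023, irreducible since 1023 is not a perfect cube). [Q(ω):Q] = 2 (min poly x^2 + x + 1). Since Q(∛1023) ⊂ R and ω ∉ R, we have ω ∉ Q(∛1023), so x^2 + x + 1 remains irreducible over Q(∛1023) and [Q(∛1023, ω) : Q(∛1023)] = 2. By the tower law, [Q(∛1023, ω) : Q] = 3 · 2 = 6. (In fact Q(∛1023, ω) is the splitting field of x^3 - 1023 over Q.)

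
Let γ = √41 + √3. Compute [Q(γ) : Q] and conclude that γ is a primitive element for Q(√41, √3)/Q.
[Q(γ) : Q] = 4 (equivalently, Q(γ) = Q(√41, √3))

Obviously Q(γ) ⊆ Q(√41, √3), and [Q(√41, √3):Q] = 4 (since 41, 3 are distinct squarefree integers > 1 with 123 not a perfect square). To show equality we compute the minimal polynomial of γ. From γ = √41 + √3: γ^2 = 41 + 2√(123) + 3 = 44 + 2√(123), so γ^2 - 44 = 2√(123); squaring, (γ^2 - 44)^2 = 4·123, i.e. γ^4 - 88γ^2 + 1936 - 492 = 0, i.e. γ^4 - 88γ^2 + 1444 = 0. So γ is a root of x^4 - 88x^2 + 1444. This polynomial is irreducible over Q: it has no rational root (each ±√41 ± √3 is irrational), and any factorization into two quadratics over Q would force √(123) ∈ Q (pairing opposite roots) or √41, √3 ∈ Q (other pairings), all impossible. Hence [Q(γ):Q] = 4 = [Q(√41, √3):Q], so Q(γ) = Q(√41, √3).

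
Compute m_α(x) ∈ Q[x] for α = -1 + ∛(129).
m_α(x) = x^3 + 3x^2 + 3x - 128

Set β = α + 1 = ∛(129), so β^3 = 129. Then (α + 1)^3 - 129 = 0, i.e. α is a root of g(x) = (x + 1)^3 - 129 = x^3 + 3x^2 + 3x - 128. Since g(x) = h(x + 1) where h(x) = x^3 - 129, and h is irreducible over Q (because 129 is not a perfect cube, so h has no rational root, and a monic cubic with no rational root is irreducible), g is also irreducible (irreducibility is preserved under the substitution x → x + 1). Hence m_α(x) = x^3 + 3x^2 + 3x - 128.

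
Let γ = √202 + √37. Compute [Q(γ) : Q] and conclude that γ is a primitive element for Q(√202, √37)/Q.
[Q(γ) : Q] = 4 (equivalently, Q(γ) = Q(√202, √37))

Obviously Q(γ) ⊆ Q(√202, √37), and [Q(√202, √37):Q] = 4 (since 202, 37 are distinct squarefree integers > 1 with 7474 not a perfect square). To show equality we compute the minimal polynomial of γ. From γ = √202 + √37: γ^2 = 202 + 2√(7474) + 37 = 239 + 2√(7474), so γ^2 - 239 = 2√(7474); squaring, (γ^2 - 239)^2 = 4·7474, i.e. γ^4 - 478γ^2 + 57121 - 29896 = 0, i.e. γ^4 - 478γ^2 + 27225 = 0. So γ is a root of x^4 - 478x^2 + 27225. This polynomial is irreducible over Q: it has no rational root (each ±√202 ± √37 is irrational), and any factorization into two quadratics over Q would force √(7474) ∈ Q (pairing opposite roots) or √202, √37 ∈ Q (other pairings), all impossible. Hence [Q(γ):Q] = 4 = [Q(√202, √37):Q], so Q(γ) = Q(√202, √37).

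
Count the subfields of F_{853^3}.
F_{853^3} has 2 subfields

The subfields of F_{p^n} are exactly the fields F_{p^d} for d | n (each is the fixed field of the unique index-d subgroup of Gal(F_{p^n}/F_p) ≅ Z/nZ). The divisors of n = 3 are {1, 3}, giving 2 subfields: F_{853^1}, F_{853^3}.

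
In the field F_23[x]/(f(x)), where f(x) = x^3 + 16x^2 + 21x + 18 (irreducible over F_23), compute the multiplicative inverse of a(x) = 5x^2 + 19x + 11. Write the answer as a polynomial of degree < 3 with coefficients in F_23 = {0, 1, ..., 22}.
a(x)^(-1) ≡ 17x^2 + 4x + 17 (mod f(x))

Since f is irreducible over F_23, F_23[x]/(f) is a field and a(x) ≠ 0 has an inverse. Apply the extended Euclidean algorithm to f(x) and a(x) in F_23[x]: f(x) = (14x + 19)·a(x) + (12x + 16);  a(x) = (10x + 17)·(12x + 16) + (15). The last nonzero remainder is the constant 15 = gcd(f, a) in F_23. Back-substituting through the division chain expresses 15 = s(x)·a(x) + t(x)·f(x) with s(x) ≡ 2x^2 + 14x + 2 (mod f), so (2x^2 + 14x + 2)·a(x) ≡ 15 (mod f). Multiplying by 15^(-1) ≡ 20 in F_23 gives a(x)^(-1) ≡ 20·(2x^2 + 14x + 2) ≡ 17x^2 + 4x + 17 (mod f). Check: (5x^2 + 19x + 11)·(17x^2 + 4x + 17) = 16x^4 + 21x^3 + 3x^2 + 22x + 3 ≡ 1 (mod x^3 + 16x^2 + 21x + 18).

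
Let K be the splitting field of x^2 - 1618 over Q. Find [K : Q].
[K : Q] = 2

f(x) = x^2 - 1618 factors as (x - √1618)(x + √1618). The splitting field is K = Q(√1618). Since 1618 is squarefree and > 1, it is not a perfect square, so x^2 - 1618 is irreducible over Q and [Q(√1618) : Q] = 2. Hence [K : Q] = 2.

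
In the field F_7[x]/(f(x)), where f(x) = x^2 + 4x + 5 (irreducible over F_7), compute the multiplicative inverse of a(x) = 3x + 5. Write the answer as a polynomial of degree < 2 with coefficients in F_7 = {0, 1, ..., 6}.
a(x)^(-1) ≡ 6x (mod f(x))

Since f is irreducible over F_7, F_7[x]/(f) is a field and a(x) ≠ 0 has an inverse. Apply the extended Euclidean algorithm to f(x) and a(x) in F_7[x]: f(x) = (5x)·a(x) + (5). The last nonzero remainder is the constant 5 = gcd(f, a) in F_7. Back-substituting through the division chain expresses 5 = s(x)·a(x) + t(x)·f(x) with s(x) ≡ 2x (mod f), so (2x)·a(x) ≡ 5 (mod f). Multiplying by 5^(-1) ≡ 3 in F_7 gives a(x)^(-1) ≡ 3·(2x) ≡ 6x (mod f). Check: (3x + 5)·(6x) = 4x^2 + 2x ≡ 1 (mod x^2 + 4x + 5).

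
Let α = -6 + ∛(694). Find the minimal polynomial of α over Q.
m_α(x) = x^3 + 18x^2 + 108x - 478

Set β = α + 6 = ∛(694), so β^3 = 694. Then (α + 6)^3 - 694 = 0, i.e. α is a root of g(x) = (x + 6)^3 - 694 = x^3 + 18x^2 + 108x - 478. Since g(x) = h(x + 6) where h(x) = x^3 - 694, and h is irreducible over Q (because 694 is not a perfect cube, so h has no rational root, and a monic cubic with no rational root is irreducible), g is also irreducible (irreducibility is preserved under the substitution x → x + 6). Hence m_α(x) = x^3 + 18x^2 + 108x - 478.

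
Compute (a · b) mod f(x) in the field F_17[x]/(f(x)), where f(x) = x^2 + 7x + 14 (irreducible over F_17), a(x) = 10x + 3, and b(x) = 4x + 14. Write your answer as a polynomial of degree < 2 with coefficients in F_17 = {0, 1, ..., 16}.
a · b ≡ 8x + 9 (mod f(x))

Multiply in F_17[x]: a(x)·b(x) = (10x + 3)·(4x + 14) = 6x^2 + 16x + 8. This has degree ≥ 2, so divide by f(x) over F_17: 6x^2 + 16x + 8 = (6)·(x^2 + 7x + 14) + (8x + 9). Hence a·b ≡ 8x + 9 (mod f). (F_17[x]/(f) is a field with 17^2 = 289 elements since f is irreducible of degree 2.)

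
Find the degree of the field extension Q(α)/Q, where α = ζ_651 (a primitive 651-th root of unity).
[Q(α):Q] = 360

The minimal polynomial of ζ_651 over Q is the 651-th cyclotomic polynomial Φ_651(x), which is irreducible over Q and has degree φ(651) = 360. Hence [Q(α):Q] = φ(651) = 360.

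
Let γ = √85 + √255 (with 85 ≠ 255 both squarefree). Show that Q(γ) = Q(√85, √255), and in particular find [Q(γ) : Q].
[Q(γ) : Q] = 4 (equivalently, Q(γ) = Q(√85, √255))

Obviously Q(γ) ⊆ Q(√85, √255), and [Q(√85, √255):Q] = 4 (since 85, 255 are distinct squarefree integers > 1 with 21675 not a perfect square). To show equality we compute the minimal polynomial of γ. From γ = √85 + √255: γ^2 = 85 + 2√(21675) + 255 = 340 + 2√(21675), so γ^2 - 340 = 2√(21675); squaring, (γ^2 - 340)^2 = 4·21675, i.e. γ^4 - 680γ^2 + 115600 - 86700 = 0, i.e. γ^4 - 680γ^2 + 28900 = 0. So γ is a root of x^4 - 680x^2 + 28900. This polynomial is irreducible over Q: it has no rational root (each ±√85 ± √255 is irrational), and any factorization into two quadratics over Q would force √(21675) ∈ Q (pairing opposite roots) or √85, √255 ∈ Q (other pairings), all impossible. Hence [Q(γ):Q] = 4 = [Q(√85, √255):Q], so Q(γ) = Q(√85, √255).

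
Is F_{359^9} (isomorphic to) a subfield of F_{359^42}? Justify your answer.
No: F_{359^9} is not a subfield of F_{359^42}

F_{p^m} embeds in F_{p^n} iff m | n. Here 9 ∤ 42 (since 42 = 4·9 + 6 with remainder 6 ≠ 0), so F_{359^9} is not a subfield of F_{359^42}. Equivalently: if it were, the tower law would give 9 = [F_{359^9}:F_359] dividing [F_{359^42}:F_359] = 42, contradiction.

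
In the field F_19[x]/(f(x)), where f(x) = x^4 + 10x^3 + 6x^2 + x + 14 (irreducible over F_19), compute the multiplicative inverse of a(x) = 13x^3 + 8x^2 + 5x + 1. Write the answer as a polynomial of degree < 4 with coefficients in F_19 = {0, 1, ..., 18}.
a(x)^(-1) ≡ 4x^3 + 12x^2 + 4x + 5 (mod f(x))

Since f is irreducible over F_19, F_19[x]/(f) is a field and a(x) ≠ 0 has an inverse. Apply the extended Euclidean algorithm to f(x) and a(x) in F_19[x]: f(x) = (3x + 15)·a(x) + (4x^2 + 18x + 18);  a(x) = (8x + 4)·(4x^2 + 18x + 18) + (17x + 5);  (4x^2 + 18x + 18) = (17x + 5)·(17x + 5) + (12). The last nonzero remainder is the constant 12 = gcd(f, a) in F_19. Back-substituting through the division chain expresses 12 = s(x)·a(x) + t(x)·f(x) with s(x) ≡ 10x^3 + 11x^2 + 10x + 3 (mod f), so (10x^3 + 11x^2 + 10x + 3)·a(x) ≡ 12 (mod f). Multiplying by 12^(-1) ≡ 8 in F_19 gives a(x)^(-1) ≡ 8·(10x^3 + 11x^2 + 10x + 3) ≡ 4x^3 + 12x^2 + 4x + 5 (mod f). Check: (13x^3 + 8x^2 + 5x + 1)·(4x^3 + 12x^2 + 4x + 5) = 14x^6 + 17x^5 + 16x^4 + 9x^3 + 15x^2 + 10x + 5 ≡ 1 (mod x^4 + 10x^3 + 6x^2 + x + 14).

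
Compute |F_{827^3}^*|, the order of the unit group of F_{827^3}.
|F_{827^3}^*| = 565609282

F_{827^3} has 827^3 = 565609283 elements; its multiplicative group consists of all nonzero elements, so |F_{827^3}^*| = 565609283 - 1 = 565609282. (It is cyclic since any finite subgroup of the multiplicative group of a field is cyclic.)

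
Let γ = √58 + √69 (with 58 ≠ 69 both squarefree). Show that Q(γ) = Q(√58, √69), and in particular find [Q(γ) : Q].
[Q(γ) : Q] = 4 (equivalently, Q(γ) = Q(√58, √69))

Obviously Q(γ) ⊆ Q(√58, √69), and [Q(√58, √69):Q] = 4 (since 58, 69 are distinct squarefree integers > 1 with 4002 not a perfect square). To show equality we compute the minimal polynomial of γ. From γ = √58 + √69: γ^2 = 58 + 2√(4002) + 69 = 127 + 2√(4002), so γ^2 - 127 = 2√(4002); squaring, (γ^2 - 127)^2 = 4·4002, i.e. γ^4 - 254γ^2 + 16129 - 16008 = 0, i.e. γ^4 - 254γ^2 + 121 = 0. So γ is a root of x^4 - 254x^2 + 121. This polynomial is irreducible over Q: it has no rational root (each ±√58 ± √69 is irrational), and any factorization into two quadratics over Q would force √(4002) ∈ Q (pairing opposite roots) or √58, √69 ∈ Q (other pairings), all impossible. Hence [Q(γ):Q] = 4 = [Q(√58, √69):Q], so Q(γ) = Q(√58, √69).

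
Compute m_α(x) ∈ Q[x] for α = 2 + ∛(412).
m_α(x) = x^3 - 6x^2 + 12x - 420

Set β = α - 2 = ∛(412), so β^3 = 412. Then (α - 2)^3 - 412 = 0, i.e. α is a root of g(x) = (x - 2)^3 - 412 = x^3 - 6x^2 + 12x - 420. Since g(x) = h(x - 2) where h(x) = x^3 - 412, and h is irreducible over Q (because 412 is not a perfect cube, so h has no rational root, and a monic cubic with no rational root is irreducible), g is also irreducible (irreducibility is preserved under the substitution x → x - 2). Hence m_α(x) = x^3 - 6x^2 + 12x - 420.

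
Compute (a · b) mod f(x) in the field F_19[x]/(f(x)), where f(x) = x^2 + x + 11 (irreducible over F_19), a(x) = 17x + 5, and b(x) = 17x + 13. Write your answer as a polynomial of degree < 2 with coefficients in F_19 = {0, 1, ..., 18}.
a · b ≡ 17x + 2 (mod f(x))

Multiply in F_19[x]: a(x)·b(x) = (17x + 5)·(17x + 13) = 4x^2 + 2x + 8. This has degree ≥ 2, so divide by f(x) over F_19: 4x^2 + 2x + 8 = (4)·(x^2 + x + 11) + (17x + 2). Hence a·b ≡ 17x + 2 (mod f). (F_19[x]/(f) is a field with 19^2 = 361 elements since f is irreducible of degree 2.)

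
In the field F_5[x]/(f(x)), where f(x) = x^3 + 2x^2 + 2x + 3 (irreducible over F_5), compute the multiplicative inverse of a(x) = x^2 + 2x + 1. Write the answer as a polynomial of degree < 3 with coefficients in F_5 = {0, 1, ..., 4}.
a(x)^(-1) ≡ 4x^2 + x + 4 (mod f(x))

Since f is irreducible over F_5, F_5[x]/(f) is a field and a(x) ≠ 0 has an inverse. Apply the extended Euclidean algorithm to f(x) and a(x) in F_5[x]: f(x) = (x)·a(x) + (x + 3);  a(x) = (x + 4)·(x + 3) + (4). The last nonzero remainder is the constant 4 = gcd(f, a) in F_5. Back-substituting through the division chain expresses 4 = s(x)·a(x) + t(x)·f(x) with s(x) ≡ x^2 + 4x + 1 (mod f), so (x^2 + 4x + 1)·a(x) ≡ 4 (mod f). Multiplying by 4^(-1) ≡ 4 in F_5 gives a(x)^(-1) ≡ 4·(x^2 + 4x + 1) ≡ 4x^2 + x + 4 (mod f). Check: (x^2 + 2x + 1)·(4x^2 + x + 4) = 4x^4 + 4x^3 + 4x + 4 ≡ 1 (mod x^3 + 2x^2 + 2x + 3).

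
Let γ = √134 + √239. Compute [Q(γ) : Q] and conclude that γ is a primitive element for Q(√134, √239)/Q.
[Q(γ) : Q] = 4 (equivalently, Q(γ) = Q(√134, √239))

Obviously Q(γ) ⊆ Q(√134, √239), and [Q(√134, √239):Q] = 4 (since 134, 239 are distinct squarefree integers > 1 with 32026 not a perfect square). To show equality we compute the minimal polynomial of γ. From γ = √134 + √239: γ^2 = 134 + 2√(32026) + 239 = 373 + 2√(32026), so γ^2 - 373 = 2√(32026); squaring, (γ^2 - 373)^2 = 4·32026, i.e. γ^4 - 746γ^2 + 139129 - 128104 = 0, i.e. γ^4 - 746γ^2 + 11025 = 0. So γ is a root of x^4 - 746x^2 + 11025. This polynomial is irreducible over Q: it has no rational root (each ±√134 ± √239 is irrational), and any factorization into two quadratics over Q would force √(32026) ∈ Q (pairing opposite roots) or √134, √239 ∈ Q (other pairings), all impossible. Hence [Q(γ):Q] = 4 = [Q(√134, √239):Q], so Q(γ) = Q(√134, √239).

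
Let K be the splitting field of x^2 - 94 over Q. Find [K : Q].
[K : Q] = 2

f(x) = x^2 - 94 factors as (x - √94)(x + √94). The splitting field is K = Q(√94). Since 94 is squarefree and > 1, it is not a perfect square, so x^2 - 94 is irreducible over Q and [Q(√94) : Q] = 2. Hence [K : Q] = 2.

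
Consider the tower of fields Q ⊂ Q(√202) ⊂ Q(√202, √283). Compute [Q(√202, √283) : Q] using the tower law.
[Q(√202, √283) : Q] = 4

[Q(√202):Q] = 2 (min poly x^2 - 202, irreducible since 202 is squarefree > 1). For the top step, suppose √283 ∈ Q(√202), say √283 = c + d√202 with c, d ∈ Q. Squaring: 283 = c^2 + 202d^2 + 2cd√202. Since √202 ∉ Q this forces 2cd = 0. If d = 0 then √283 = c ∈ Q, contradicting 283 squarefree > 1. If c = 0 then 283 = 202d^2, so 202·283 = (202d)^2 is a perfect square in Q — but 202·283 = 57166 is not a perfect square (since 202 and 283 are distinct squarefree integers). Contradiction. Hence √283 ∉ Q(√202), so x^2 - 283 stays irreducible over Q(√202) and [Q(√202, √283) : Q(√202)] = 2. By the tower law, [Q(√202, √283) : Q] = 2 · 2 = 4.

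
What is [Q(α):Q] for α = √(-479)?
[Q(α):Q] = 2

[Q(α):Q] equals the degree of the minimal polynomial of α. Here α^2 = -479 and x^2 + 479 is irreducible (d = -479 is squarefree, ≠ 1, hence not a square), so deg(m_α) = 2. Thus [Q(α):Q] = 2.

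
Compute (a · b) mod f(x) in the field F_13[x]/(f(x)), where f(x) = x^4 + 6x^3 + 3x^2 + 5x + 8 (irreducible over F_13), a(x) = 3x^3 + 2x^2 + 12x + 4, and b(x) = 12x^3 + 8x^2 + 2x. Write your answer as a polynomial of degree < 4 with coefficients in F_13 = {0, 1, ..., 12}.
a · b ≡ 4x^3 + 10x^2 (mod f(x))

Multiply in F_13[x]: a(x)·b(x) = (3x^3 + 2x^2 + 12x + 4)·(12x^3 + 8x^2 + 2x) = 10x^6 + 9x^5 + 10x^4 + 5x^3 + 4x^2 + 8x. This has degree ≥ 4, so divide by f(x) over F_13: 10x^6 + 9x^5 + 10x^4 + 5x^3 + 4x^2 + 8x = (10x^2 + x)·(x^4 + 6x^3 + 3x^2 + 5x + 8) + (4x^3 + 10x^2). Hence a·b ≡ 4x^3 + 10x^2 (mod f). (F_13[x]/(f) is a field with 13^4 = 28561 elements since f is irreducible of degree 4.)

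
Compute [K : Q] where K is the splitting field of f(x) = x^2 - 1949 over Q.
[K : Q] = 2

f(x) = x^2 - 1949 factors as (x - √1949)(x + √1949). The splitting field is K = Q(√1949). Since 1949 is squarefree and > 1, it is not a perfect square, so x^2 - 1949 is irreducible over Q and [Q(√1949) : Q] = 2. Hence [K : Q] = 2.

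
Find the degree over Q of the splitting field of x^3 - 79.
[K : Q] = 6

The roots of x^3 - 79 are ∛79, ω∛79, ω^2∛79 where ω = e^(2πi/3) is a primitive cube root of unity, so K = Q(∛79, ω). Now [Q(∛79):Q] = 3 (since 79 is not a perfect cube, x^3 - 79 is irreducible) and [Q(ω):Q] = 2. Both 2 and 3 divide [K:Q], and [K:Q] ≤ 3·2 = 6, so [K:Q] = 6. (Equivalently: Q(∛79) ⊂ R but ω ∉ R, so [K : Q(∛79)] = 2.)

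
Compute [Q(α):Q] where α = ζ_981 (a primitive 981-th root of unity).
[Q(α):Q] = 648

The minimal polynomial of ζ_981 over Q is the 981-th cyclotomic polynomial Φ_981(x), which is irreducible over Q and has degree φ(981) = 648. Hence [Q(α):Q] = φ(981) = 648.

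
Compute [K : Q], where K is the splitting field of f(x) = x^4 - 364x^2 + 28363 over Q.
[K : Q] = 4

Solving the quadratic in x^2: x^2 = (364 ± √(364^2 - 4·28363))/2 = (364 ± √19044)/2 = (364 ± 138)/2, giving x^2 = 251 or x^2 = 113. So f(x) = (x^2 - 251)(x^2 - 113) and the roots of f are ±√251, ±√113. Hence the splitting field is K = Q(√251, √113). Since 251 and 113 are distinct squarefree integers > 1, their product 28363 is not a perfect square, so √113 ∉ Q(√251). By the tower law [K:Q] = [Q(√251,√113):Q(√251)] · [Q(√251):Q] = 2 · 2 = 4.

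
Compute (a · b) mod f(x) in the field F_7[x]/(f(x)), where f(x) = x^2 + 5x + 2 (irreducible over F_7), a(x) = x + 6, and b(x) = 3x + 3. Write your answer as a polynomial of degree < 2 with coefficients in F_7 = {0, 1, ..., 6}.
a · b ≡ 6x + 5 (mod f(x))

Multiply in F_7[x]: a(x)·b(x) = (x + 6)·(3x + 3) = 3x^2 + 4. This has degree ≥ 2, so divide by f(x) over F_7: 3x^2 + 4 = (3)·(x^2 + 5x + 2) + (6x + 5). Hence a·b ≡ 6x + 5 (mod f). (F_7[x]/(f) is a field with 7^2 = 49 elements since f is irreducible of degree 2.)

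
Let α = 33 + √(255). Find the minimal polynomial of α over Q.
m_α(x) = x^2 - 66x + 834

From α - 33 = √(255), squaring gives (α - 33)^2 = 255, i.e. α^2 - 66α + 1089 = 255, so α^2 - 66α + 834 = 0. The discriminant of x^2 - 66x + 834 is (-66)^2 - 4·(834) = 4356 - 3336 = 1020, and 4·(255) is not a perfect square in Q since 255 is squarefree and ≠ 1. Hence x^2 - 66x + 834 is irreducible over Q and is the minimal polynomial of α.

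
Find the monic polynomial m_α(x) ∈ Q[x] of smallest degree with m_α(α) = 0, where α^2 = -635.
m_α(x) = x^2 + 635

α satisfies α^2 + 635 = 0, so x^2 + 635 annihilates α. Since d = -635 is squarefree and ≠ 1, it is not a perfect square in Q, so x^2 + 635 has no rational root and is therefore irreducible over Q (a degree-2 polynomial over a field is irreducible iff it has no root). Hence m_α(x) = x^2 + 635.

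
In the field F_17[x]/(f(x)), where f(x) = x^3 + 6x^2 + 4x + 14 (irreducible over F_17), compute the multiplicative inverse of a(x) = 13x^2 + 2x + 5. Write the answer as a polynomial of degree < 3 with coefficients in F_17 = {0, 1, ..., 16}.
a(x)^(-1) ≡ 10x + 14 (mod f(x))

Since f is irreducible over F_17, F_17[x]/(f) is a field and a(x) ≠ 0 has an inverse. Apply the extended Euclidean algorithm to f(x) and a(x) in F_17[x]: f(x) = (4x + 9)·a(x) + (3). The last nonzero remainder is the constant 3 = gcd(f, a) in F_17. Back-substituting through the division chain expresses 3 = s(x)·a(x) + t(x)·f(x) with s(x) ≡ 13x + 8 (mod f), so (13x + 8)·a(x) ≡ 3 (mod f). Multiplying by 3^(-1) ≡ 6 in F_17 gives a(x)^(-1) ≡ 6·(13x + 8) ≡ 10x + 14 (mod f). Check: (13x^2 + 2x + 5)·(10x + 14) = 11x^3 + 15x^2 + 10x + 2 ≡ 1 (mod x^3 + 6x^2 + 4x + 14).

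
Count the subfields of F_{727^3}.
F_{727^3} has 2 subfields

The subfields of F_{p^n} are exactly the fields F_{p^d} for d | n (each is the fixed field of the unique index-d subgroup of Gal(F_{p^n}/F_p) ≅ Z/nZ). The divisors of n = 3 are {1, 3}, giving 2 subfields: F_{727^1}, F_{727^3}.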